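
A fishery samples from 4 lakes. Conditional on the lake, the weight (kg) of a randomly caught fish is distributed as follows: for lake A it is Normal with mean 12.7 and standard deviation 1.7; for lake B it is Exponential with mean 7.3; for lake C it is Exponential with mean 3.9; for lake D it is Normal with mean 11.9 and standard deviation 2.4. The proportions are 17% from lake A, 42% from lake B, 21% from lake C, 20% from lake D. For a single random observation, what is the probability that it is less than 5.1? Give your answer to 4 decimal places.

Conditional on each lake, P(X < 5.1): A: 3.90024e-06; B: 0.502734; C: 0.729557; D: 0.00230327.
By total probability, P(X < 5.1) = 0.17·3.90024e-06 + 0.42·0.502734 + 0.21·0.729557 + 0.2·0.00230327 = 0.364816.

0.3648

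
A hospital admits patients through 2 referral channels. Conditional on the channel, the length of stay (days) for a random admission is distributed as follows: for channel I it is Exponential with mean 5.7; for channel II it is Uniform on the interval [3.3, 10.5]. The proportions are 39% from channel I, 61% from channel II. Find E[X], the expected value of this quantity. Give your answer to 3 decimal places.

6.432

Component means — I: 5.7; II: 6.9.
E[X] = 0.39·5.7 + 0.61·6.9 = 6.432.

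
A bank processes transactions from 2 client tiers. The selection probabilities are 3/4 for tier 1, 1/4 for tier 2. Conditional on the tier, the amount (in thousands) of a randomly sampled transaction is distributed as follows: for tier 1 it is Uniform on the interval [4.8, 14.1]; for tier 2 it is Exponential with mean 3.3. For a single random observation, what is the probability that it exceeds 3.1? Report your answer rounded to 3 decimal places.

Conditional on each tier, P(X > 3.1): 1: 1; 2: 0.390865.
By total probability, P(X > 3.1) = 0.75·1 + 0.25·0.390865 = 0.847716.

0.848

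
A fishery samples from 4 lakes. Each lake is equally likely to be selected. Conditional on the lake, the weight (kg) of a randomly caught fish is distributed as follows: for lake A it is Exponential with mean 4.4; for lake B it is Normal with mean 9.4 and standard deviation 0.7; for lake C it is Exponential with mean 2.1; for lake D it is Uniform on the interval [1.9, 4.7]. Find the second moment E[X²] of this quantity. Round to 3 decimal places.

For each component E[X²] = Var + (mean)², giving A: 38.72; B: 88.85; C: 8.82; D: 11.5433.
Overall E[X²] = 0.25·38.72 + 0.25·88.85 + 0.25·8.82 + 0.25·11.5433 = 36.9833.

36.983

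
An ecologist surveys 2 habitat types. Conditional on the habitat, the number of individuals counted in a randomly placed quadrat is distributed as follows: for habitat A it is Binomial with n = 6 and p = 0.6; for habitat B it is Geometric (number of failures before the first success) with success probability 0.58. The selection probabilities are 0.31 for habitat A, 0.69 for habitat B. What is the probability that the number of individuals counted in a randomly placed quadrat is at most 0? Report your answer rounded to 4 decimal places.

0.4015

Conditional on each habitat, P(X ≤ 0): A: 0.004096; B: 0.58.
By total probability, P(X ≤ 0) = 0.31·0.004096 + 0.69·0.58 = 0.40147.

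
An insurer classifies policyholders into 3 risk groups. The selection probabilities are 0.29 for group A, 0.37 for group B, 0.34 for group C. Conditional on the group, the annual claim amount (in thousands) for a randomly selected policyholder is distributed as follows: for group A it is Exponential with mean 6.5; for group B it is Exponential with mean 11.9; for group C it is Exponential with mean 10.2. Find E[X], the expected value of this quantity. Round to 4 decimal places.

9.7560

Component means — A: 6.5; B: 11.9; C: 10.2.
E[X] = 0.29·6.5 + 0.37·11.9 + 0.34·10.2 = 9.756.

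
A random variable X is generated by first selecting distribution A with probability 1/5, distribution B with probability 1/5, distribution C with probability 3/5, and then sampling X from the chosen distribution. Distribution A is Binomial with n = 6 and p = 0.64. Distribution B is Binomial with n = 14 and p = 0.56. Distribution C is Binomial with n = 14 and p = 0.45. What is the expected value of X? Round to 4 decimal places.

Component means — A: 3.84; B: 7.84; C: 6.3.
E[X] = 0.2·3.84 + 0.2·7.84 + 0.6·6.3 = 6.116.

6.1160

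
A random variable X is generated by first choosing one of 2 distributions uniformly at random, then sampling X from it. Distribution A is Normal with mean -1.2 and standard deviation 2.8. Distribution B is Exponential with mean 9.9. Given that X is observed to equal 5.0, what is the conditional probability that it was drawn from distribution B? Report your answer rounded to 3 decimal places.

Likelihoods f(5.0 | ·): A: 0.0122763; B: 0.0609571.
Posterior ∝ prior × likelihood. Numerator for B: 0.5·0.0609571 = 0.0304785.
Normalizing constant: 0.5·0.0122763 + 0.5·0.0609571 = 0.0366167.
P(B | observation) = 0.0304785 / 0.0366167 = 0.832368.

0.832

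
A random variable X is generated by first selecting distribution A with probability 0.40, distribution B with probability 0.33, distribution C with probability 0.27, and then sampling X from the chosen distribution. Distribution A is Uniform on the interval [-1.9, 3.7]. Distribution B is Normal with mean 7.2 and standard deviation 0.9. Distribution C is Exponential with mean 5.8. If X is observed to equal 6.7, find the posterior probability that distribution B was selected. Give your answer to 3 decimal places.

Likelihoods f(6.7 | ·): A: 0; B: 0.37988; C: 0.0543109.
Posterior ∝ prior × likelihood. Numerator for B: 0.33·0.37988 = 0.125361.
Normalizing constant: 0.4·0 + 0.33·0.37988 + 0.27·0.0543109 = 0.140024.
P(B | observation) = 0.125361 / 0.140024 = 0.895276.

0.895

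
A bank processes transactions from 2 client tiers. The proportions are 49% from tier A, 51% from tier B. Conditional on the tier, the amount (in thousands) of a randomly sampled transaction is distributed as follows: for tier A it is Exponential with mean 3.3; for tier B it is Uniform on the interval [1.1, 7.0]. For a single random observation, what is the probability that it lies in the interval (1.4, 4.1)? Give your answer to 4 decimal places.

Conditional on each tier, P(1.4 < X < 4.1): A: 0.365582; B: 0.457627.
By total probability, P(1.4 < X < 4.1) = 0.49·0.365582 + 0.51·0.457627 = 0.412525.

0.4125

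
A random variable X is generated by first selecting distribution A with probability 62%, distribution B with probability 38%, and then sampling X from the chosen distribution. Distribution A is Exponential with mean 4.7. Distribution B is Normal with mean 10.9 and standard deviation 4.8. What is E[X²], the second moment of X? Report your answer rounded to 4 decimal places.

81.2946

For each component E[X²] = Var + (mean)², giving A: 44.18; B: 141.85.
Overall E[X²] = 0.62·44.18 + 0.38·141.85 = 81.2946.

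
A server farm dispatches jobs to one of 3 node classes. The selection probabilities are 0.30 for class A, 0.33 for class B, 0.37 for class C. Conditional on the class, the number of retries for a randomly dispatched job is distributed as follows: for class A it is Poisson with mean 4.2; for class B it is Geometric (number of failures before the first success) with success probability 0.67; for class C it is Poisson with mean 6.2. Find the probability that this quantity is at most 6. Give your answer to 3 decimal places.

0.803

Conditional on each class, P(X ≤ 6): A: 0.867464; B: 0.999574; C: 0.574213.
By total probability, P(X ≤ 6) = 0.3·0.867464 + 0.33·0.999574 + 0.37·0.574213 = 0.802557.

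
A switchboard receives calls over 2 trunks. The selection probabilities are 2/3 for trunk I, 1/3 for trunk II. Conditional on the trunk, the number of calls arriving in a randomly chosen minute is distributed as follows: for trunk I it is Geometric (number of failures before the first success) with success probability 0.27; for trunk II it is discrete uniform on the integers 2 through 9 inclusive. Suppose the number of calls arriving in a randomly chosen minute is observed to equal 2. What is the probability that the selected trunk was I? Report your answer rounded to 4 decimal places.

Likelihoods P(X=2 | ·): I: 0.143883; II: 0.125.
Posterior ∝ prior × likelihood. Numerator for I: 0.666667·0.143883 = 0.095922.
Normalizing constant: 0.666667·0.143883 + 0.333333·0.125 = 0.137589.
P(I | observation) = 0.095922 / 0.137589 = 0.697165.

0.6972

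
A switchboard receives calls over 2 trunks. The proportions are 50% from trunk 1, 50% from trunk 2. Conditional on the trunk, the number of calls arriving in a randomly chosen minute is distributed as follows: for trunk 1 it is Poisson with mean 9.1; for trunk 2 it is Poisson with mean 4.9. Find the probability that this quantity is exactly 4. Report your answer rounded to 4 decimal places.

Conditional on each trunk, P(X = 4): 1: 0.0319062; 2: 0.178867.
By total probability, P(X = 4) = 0.5·0.0319062 + 0.5·0.178867 = 0.105387.

0.1054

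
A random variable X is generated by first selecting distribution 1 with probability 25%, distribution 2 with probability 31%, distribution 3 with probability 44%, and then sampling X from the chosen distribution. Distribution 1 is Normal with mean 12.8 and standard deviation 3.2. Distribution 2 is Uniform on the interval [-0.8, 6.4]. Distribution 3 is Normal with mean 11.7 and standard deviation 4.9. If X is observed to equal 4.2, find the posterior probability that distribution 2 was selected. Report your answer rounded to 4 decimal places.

Likelihoods f(4.2 | ·): 1: 0.00336806; 2: 0.138889; 3: 0.0252341.
Posterior ∝ prior × likelihood. Numerator for 2: 0.31·0.138889 = 0.0430556.
Normalizing constant: 0.25·0.00336806 + 0.31·0.138889 + 0.44·0.0252341 = 0.0550006.
P(2 | observation) = 0.0430556 / 0.0550006 = 0.78282.

0.7828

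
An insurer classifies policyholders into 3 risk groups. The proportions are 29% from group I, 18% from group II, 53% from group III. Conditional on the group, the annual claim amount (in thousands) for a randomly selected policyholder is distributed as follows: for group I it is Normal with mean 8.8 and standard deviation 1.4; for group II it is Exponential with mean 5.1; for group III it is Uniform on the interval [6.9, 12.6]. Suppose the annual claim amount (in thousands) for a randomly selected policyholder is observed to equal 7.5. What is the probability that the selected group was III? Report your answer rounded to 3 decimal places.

Likelihoods f(7.5 | ·): I: 0.18516; II: 0.0450569; III: 0.175439.
Posterior ∝ prior × likelihood. Numerator for III: 0.53·0.175439 = 0.0929825.
Normalizing constant: 0.29·0.18516 + 0.18·0.0450569 + 0.53·0.175439 = 0.154789.
P(III | observation) = 0.0929825 / 0.154789 = 0.600704.

0.601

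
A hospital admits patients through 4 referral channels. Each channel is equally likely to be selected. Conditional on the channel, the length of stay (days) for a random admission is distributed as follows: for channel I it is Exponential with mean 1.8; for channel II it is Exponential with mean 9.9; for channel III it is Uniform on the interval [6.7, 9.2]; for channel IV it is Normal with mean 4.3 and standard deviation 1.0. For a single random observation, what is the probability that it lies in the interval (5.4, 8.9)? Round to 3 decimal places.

0.308

Conditional on each channel, P(5.4 < X < 8.9): I: 0.0426642; II: 0.172598; III: 0.88; IV: 0.135664.
By total probability, P(5.4 < X < 8.9) = 0.25·0.0426642 + 0.25·0.172598 + 0.25·0.88 + 0.25·0.135664 = 0.307731.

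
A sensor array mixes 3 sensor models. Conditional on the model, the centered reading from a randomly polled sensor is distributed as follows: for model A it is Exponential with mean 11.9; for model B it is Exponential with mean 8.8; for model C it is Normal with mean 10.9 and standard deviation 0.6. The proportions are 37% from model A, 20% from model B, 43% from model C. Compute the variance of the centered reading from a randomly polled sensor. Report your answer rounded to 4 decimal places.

69.2880

Per component, A: μ=11.9, E[X²]=283.22; B: μ=8.8, E[X²]=154.88; C: μ=10.9, E[X²]=119.17.
E[X] = 0.37·11.9 + 0.2·8.8 + 0.43·10.9 = 10.85.
E[X²] = 0.37·283.22 + 0.2·154.88 + 0.43·119.17 = 187.011.
Var(X) = E[X²] − (E[X])² = 187.011 − 117.723 = 69.288.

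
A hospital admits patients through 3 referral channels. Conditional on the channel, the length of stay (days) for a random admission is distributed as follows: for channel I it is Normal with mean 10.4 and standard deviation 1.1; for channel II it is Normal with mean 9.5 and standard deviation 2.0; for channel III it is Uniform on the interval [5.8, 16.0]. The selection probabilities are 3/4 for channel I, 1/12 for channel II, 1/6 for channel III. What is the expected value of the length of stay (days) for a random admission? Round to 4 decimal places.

10.4083

Component means — I: 10.4; II: 9.5; III: 10.9.
E[X] = 0.75·10.4 + 0.0833333·9.5 + 0.166667·10.9 = 10.4083.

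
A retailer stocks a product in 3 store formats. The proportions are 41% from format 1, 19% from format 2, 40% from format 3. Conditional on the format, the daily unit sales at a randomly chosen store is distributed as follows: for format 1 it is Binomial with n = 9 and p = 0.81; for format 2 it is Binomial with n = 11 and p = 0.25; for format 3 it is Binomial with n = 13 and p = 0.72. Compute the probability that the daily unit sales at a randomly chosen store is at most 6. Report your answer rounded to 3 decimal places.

0.303

Conditional on each format, P(X ≤ 6): 1: 0.235732; 2: 0.992439; 3: 0.0440494.
By total probability, P(X ≤ 6) = 0.41·0.235732 + 0.19·0.992439 + 0.4·0.0440494 = 0.302833.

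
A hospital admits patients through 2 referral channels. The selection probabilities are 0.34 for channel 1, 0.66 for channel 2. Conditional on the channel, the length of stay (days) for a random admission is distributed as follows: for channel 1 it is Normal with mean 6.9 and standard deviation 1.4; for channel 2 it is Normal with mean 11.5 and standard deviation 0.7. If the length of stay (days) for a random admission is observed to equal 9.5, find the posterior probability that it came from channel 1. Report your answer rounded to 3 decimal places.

Likelihoods f(9.5 | ·): 1: 0.0507979; 2: 0.00962014.
Posterior ∝ prior × likelihood. Numerator for 1: 0.34·0.0507979 = 0.0172713.
Normalizing constant: 0.34·0.0507979 + 0.66·0.00962014 = 0.0236206.
P(1 | observation) = 0.0172713 / 0.0236206 = 0.731196.

0.731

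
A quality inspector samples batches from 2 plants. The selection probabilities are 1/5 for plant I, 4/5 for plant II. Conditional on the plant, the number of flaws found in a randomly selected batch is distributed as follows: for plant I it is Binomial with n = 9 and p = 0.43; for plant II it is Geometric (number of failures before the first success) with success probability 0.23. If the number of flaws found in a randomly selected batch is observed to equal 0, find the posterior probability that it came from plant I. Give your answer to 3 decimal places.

0.007

Likelihoods P(X=0 | ·): I: 0.00635146; II: 0.23.
Posterior ∝ prior × likelihood. Numerator for I: 0.2·0.00635146 = 0.00127029.
Normalizing constant: 0.2·0.00635146 + 0.8·0.23 = 0.18527.
P(I | observation) = 0.00127029 / 0.18527 = 0.00685643.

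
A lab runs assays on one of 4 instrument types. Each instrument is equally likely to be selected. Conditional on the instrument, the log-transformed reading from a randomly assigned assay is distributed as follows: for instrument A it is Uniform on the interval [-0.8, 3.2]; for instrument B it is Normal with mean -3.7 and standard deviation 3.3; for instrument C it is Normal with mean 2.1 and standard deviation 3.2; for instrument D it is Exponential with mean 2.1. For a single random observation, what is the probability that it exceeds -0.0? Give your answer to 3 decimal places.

0.669

Conditional on each instrument, P(X > -0.0): A: 0.8; B: 0.131099; C: 0.744168; D: 1.
By total probability, P(X > -0.0) = 0.25·0.8 + 0.25·0.131099 + 0.25·0.744168 + 0.25·1 = 0.668817.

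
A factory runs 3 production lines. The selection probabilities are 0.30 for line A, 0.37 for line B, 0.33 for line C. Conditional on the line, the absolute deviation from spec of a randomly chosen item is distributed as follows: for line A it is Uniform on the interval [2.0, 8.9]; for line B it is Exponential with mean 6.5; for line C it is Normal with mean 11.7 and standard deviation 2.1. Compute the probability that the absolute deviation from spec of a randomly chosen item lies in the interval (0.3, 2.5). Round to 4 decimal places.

0.1232

Conditional on each line, P(0.3 < X < 2.5): A: 0.0724638; B: 0.274183; C: 5.87968e-06.
By total probability, P(0.3 < X < 2.5) = 0.3·0.0724638 + 0.37·0.274183 + 0.33·5.87968e-06 = 0.123189.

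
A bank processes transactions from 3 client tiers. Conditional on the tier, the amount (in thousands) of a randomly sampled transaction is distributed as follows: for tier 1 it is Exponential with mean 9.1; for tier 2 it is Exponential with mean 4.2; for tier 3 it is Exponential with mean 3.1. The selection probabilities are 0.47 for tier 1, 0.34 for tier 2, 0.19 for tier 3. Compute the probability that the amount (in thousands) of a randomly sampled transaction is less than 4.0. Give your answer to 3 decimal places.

Conditional on each tier, P(X < 4.0): 1: 0.35568; 2: 0.614179; 3: 0.724818.
By total probability, P(X < 4.0) = 0.47·0.35568 + 0.34·0.614179 + 0.19·0.724818 = 0.513706.

0.514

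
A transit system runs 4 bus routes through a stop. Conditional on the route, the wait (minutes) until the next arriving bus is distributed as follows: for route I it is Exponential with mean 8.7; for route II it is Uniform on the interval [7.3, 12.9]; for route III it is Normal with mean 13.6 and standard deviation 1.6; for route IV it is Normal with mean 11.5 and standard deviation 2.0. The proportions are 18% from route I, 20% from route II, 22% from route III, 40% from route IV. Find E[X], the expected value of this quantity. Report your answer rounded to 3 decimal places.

Component means — I: 8.7; II: 10.1; III: 13.6; IV: 11.5.
E[X] = 0.18·8.7 + 0.2·10.1 + 0.22·13.6 + 0.4·11.5 = 11.178.

11.178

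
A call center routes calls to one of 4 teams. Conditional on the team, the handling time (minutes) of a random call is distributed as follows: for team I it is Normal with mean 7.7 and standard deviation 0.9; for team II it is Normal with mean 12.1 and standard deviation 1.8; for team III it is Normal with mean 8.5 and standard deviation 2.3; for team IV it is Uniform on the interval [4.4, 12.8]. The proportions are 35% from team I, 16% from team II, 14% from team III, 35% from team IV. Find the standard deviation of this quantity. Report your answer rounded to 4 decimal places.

Per component, I: μ=7.7, E[X²]=60.1; II: μ=12.1, E[X²]=149.65; III: μ=8.5, E[X²]=77.54; IV: μ=8.6, E[X²]=79.84.
E[X] = 0.35·7.7 + 0.16·12.1 + 0.14·8.5 + 0.35·8.6 = 8.831.
E[X²] = 0.35·60.1 + 0.16·149.65 + 0.14·77.54 + 0.35·79.84 = 83.7786.
Var(X) = E[X²] − (E[X])² = 83.7786 − 77.9866 = 5.79204.
SD(X) = √5.79204 = 2.40667.

2.4067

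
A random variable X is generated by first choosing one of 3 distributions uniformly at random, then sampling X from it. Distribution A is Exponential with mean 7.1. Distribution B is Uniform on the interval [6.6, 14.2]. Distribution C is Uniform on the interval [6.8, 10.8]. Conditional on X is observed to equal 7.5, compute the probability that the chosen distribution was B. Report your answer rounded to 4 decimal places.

Likelihoods f(7.5 | ·): A: 0.0489756; B: 0.131579; C: 0.25.
Posterior ∝ prior × likelihood. Numerator for B: 0.333333·0.131579 = 0.0438596.
Normalizing constant: 0.333333·0.0489756 + 0.333333·0.131579 + 0.333333·0.25 = 0.143518.
P(B | observation) = 0.0438596 / 0.143518 = 0.305603.

0.3056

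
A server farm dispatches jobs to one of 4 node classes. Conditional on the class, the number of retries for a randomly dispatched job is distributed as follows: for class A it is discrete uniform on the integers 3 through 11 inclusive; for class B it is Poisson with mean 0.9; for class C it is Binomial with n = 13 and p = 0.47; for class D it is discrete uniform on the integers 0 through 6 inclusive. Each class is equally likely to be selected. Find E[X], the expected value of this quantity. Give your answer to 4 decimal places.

4.2525

Component means — A: 7; B: 0.9; C: 6.11; D: 3.
E[X] = 0.25·7 + 0.25·0.9 + 0.25·6.11 + 0.25·3 = 4.2525.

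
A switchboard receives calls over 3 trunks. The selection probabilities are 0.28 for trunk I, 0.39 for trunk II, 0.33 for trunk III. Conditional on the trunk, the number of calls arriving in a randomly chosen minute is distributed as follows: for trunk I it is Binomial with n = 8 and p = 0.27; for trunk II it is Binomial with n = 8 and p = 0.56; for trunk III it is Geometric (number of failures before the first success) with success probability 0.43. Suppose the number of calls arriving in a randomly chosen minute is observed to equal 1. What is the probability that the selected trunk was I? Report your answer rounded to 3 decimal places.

Likelihoods P(X=1 | ·): I: 0.238624; II: 0.0143036; III: 0.2451.
Posterior ∝ prior × likelihood. Numerator for I: 0.28·0.238624 = 0.0668147.
Normalizing constant: 0.28·0.238624 + 0.39·0.0143036 + 0.33·0.2451 = 0.153276.
P(I | observation) = 0.0668147 / 0.153276 = 0.435911.

0.436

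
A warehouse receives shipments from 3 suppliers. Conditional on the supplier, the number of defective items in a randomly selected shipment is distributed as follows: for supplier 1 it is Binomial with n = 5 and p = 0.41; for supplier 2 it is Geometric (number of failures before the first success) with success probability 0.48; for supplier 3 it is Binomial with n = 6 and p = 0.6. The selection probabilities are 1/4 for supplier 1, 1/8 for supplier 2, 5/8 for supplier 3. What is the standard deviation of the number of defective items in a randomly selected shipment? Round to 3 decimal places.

1.544

Per component, 1: μ=2.05, E[X²]=5.412; 2: μ=1.08333, E[X²]=3.43056; 3: μ=3.6, E[X²]=14.4.
E[X] = 0.25·2.05 + 0.125·1.08333 + 0.625·3.6 = 2.89792.
E[X²] = 0.25·5.412 + 0.125·3.43056 + 0.625·14.4 = 10.7818.
Var(X) = E[X²] − (E[X])² = 10.7818 − 8.39792 = 2.3839.
SD(X) = √2.3839 = 1.54399.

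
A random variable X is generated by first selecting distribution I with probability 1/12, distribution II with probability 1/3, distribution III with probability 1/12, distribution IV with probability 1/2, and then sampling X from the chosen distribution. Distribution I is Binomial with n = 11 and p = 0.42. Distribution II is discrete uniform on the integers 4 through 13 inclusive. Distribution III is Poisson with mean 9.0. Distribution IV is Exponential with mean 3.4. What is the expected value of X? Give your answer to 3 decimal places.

5.668

Component means — I: 4.62; II: 8.5; III: 9; IV: 3.4.
E[X] = 0.0833333·4.62 + 0.333333·8.5 + 0.0833333·9 + 0.5·3.4 = 5.66833.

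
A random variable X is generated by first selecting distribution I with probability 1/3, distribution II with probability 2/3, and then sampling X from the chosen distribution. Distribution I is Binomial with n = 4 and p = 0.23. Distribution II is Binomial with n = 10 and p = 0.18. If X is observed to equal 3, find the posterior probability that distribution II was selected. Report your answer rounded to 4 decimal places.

0.9030

Likelihoods P(X=3 | ·): I: 0.0374744; II: 0.17446.
Posterior ∝ prior × likelihood. Numerator for II: 0.666667·0.17446 = 0.116307.
Normalizing constant: 0.333333·0.0374744 + 0.666667·0.17446 = 0.128798.
P(II | observation) = 0.116307 / 0.128798 = 0.903015.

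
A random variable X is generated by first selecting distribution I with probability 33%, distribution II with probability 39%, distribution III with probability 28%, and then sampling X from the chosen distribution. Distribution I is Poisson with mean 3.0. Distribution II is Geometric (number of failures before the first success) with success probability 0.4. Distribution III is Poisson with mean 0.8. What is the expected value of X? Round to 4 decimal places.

Component means — I: 3; II: 1.5; III: 0.8.
E[X] = 0.33·3 + 0.39·1.5 + 0.28·0.8 = 1.799.

1.7990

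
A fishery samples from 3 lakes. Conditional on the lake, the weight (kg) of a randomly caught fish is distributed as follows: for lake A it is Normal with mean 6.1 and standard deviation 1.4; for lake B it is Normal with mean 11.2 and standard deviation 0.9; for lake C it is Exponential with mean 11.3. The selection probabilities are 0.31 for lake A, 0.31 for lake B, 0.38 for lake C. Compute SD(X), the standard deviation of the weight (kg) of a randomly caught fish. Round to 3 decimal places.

Per component, A: μ=6.1, E[X²]=39.17; B: μ=11.2, E[X²]=126.25; C: μ=11.3, E[X²]=255.38.
E[X] = 0.31·6.1 + 0.31·11.2 + 0.38·11.3 = 9.657.
E[X²] = 0.31·39.17 + 0.31·126.25 + 0.38·255.38 = 148.325.
Var(X) = E[X²] − (E[X])² = 148.325 − 93.2576 = 55.067.
SD(X) = √55.067 = 7.42071.

7.421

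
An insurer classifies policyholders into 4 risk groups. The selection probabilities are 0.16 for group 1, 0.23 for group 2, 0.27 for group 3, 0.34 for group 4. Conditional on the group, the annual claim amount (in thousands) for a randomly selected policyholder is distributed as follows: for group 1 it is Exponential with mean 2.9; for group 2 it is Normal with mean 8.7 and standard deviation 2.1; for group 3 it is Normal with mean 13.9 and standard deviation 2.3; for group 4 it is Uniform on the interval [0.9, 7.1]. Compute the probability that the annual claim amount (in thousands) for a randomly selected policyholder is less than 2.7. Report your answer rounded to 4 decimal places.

Conditional on each group, P(X < 2.7): 1: 0.605854; 2: 0.00213737; 3: 5.5922e-07; 4: 0.290323.
By total probability, P(X < 2.7) = 0.16·0.605854 + 0.23·0.00213737 + 0.27·5.5922e-07 + 0.34·0.290323 = 0.196138.

0.1961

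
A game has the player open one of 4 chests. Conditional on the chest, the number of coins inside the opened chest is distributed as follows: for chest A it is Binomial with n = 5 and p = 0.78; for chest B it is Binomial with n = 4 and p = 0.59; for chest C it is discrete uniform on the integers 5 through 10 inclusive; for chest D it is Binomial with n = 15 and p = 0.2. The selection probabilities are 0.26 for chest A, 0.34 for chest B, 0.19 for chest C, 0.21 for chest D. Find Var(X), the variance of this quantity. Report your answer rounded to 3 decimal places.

Per component, A: μ=3.9, E[X²]=16.068; B: μ=2.36, E[X²]=6.5372; C: μ=7.5, E[X²]=59.1667; D: μ=3, E[X²]=11.4.
E[X] = 0.26·3.9 + 0.34·2.36 + 0.19·7.5 + 0.21·3 = 3.8714.
E[X²] = 0.26·16.068 + 0.34·6.5372 + 0.19·59.1667 + 0.21·11.4 = 20.036.
Var(X) = E[X²] − (E[X])² = 20.036 − 14.9877 = 5.04826.

5.048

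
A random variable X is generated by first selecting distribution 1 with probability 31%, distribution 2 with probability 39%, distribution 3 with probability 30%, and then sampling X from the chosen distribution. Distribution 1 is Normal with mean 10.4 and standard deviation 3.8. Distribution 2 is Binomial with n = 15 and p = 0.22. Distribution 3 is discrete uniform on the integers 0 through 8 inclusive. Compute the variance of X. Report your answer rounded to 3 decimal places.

Per component, 1: μ=10.4, E[X²]=122.6; 2: μ=3.3, E[X²]=13.464; 3: μ=4, E[X²]=22.6667.
E[X] = 0.31·10.4 + 0.39·3.3 + 0.3·4 = 5.711.
E[X²] = 0.31·122.6 + 0.39·13.464 + 0.3·22.6667 = 50.057.
Var(X) = E[X²] − (E[X])² = 50.057 − 32.6155 = 17.4414.

17.441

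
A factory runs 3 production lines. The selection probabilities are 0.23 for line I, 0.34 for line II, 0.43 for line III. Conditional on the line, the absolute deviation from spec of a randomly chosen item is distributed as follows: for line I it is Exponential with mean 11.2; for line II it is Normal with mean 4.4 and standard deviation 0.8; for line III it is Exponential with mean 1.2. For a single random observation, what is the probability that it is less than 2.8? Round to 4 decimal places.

Conditional on each line, P(X < 2.8): I: 0.221199; II: 0.0227501; III: 0.903028.
By total probability, P(X < 2.8) = 0.23·0.221199 + 0.34·0.0227501 + 0.43·0.903028 = 0.446913.

0.4469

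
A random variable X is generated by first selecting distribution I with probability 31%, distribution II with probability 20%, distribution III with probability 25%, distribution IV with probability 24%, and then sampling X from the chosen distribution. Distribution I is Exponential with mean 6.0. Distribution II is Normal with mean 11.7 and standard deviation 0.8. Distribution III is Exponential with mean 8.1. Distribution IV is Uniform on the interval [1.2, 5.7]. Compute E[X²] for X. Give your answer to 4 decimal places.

85.8926

For each component E[X²] = Var + (mean)², giving I: 72; II: 137.53; III: 131.22; IV: 13.59.
Overall E[X²] = 0.31·72 + 0.2·137.53 + 0.25·131.22 + 0.24·13.59 = 85.8926.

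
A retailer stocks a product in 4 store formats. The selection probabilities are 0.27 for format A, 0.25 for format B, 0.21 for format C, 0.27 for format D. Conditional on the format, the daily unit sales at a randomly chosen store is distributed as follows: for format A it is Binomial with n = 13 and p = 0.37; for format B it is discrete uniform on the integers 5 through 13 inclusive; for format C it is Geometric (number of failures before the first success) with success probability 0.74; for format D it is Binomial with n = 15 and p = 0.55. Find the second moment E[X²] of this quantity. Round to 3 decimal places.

48.486

For each component E[X²] = Var + (mean)², giving A: 26.1664; B: 87.6667; C: 0.598247; D: 71.775.
Overall E[X²] = 0.27·26.1664 + 0.25·87.6667 + 0.21·0.598247 + 0.27·71.775 = 48.4865.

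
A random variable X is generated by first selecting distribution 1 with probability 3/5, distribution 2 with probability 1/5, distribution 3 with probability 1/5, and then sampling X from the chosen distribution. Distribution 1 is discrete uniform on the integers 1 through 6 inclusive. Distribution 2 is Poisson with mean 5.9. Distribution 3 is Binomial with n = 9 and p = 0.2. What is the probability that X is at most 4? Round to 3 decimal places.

Conditional on each component, P(X ≤ 4): 1: 0.666667; 2: 0.298665; 3: 0.980419.
By total probability, P(X ≤ 4) = 0.6·0.666667 + 0.2·0.298665 + 0.2·0.980419 = 0.655817.

0.656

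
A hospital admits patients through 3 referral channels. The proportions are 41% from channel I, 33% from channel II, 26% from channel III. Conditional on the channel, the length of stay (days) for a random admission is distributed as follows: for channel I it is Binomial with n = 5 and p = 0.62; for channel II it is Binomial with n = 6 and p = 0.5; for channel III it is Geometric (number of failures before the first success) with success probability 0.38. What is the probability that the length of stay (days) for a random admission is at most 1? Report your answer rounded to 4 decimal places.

0.2259

Conditional on each channel, P(X ≤ 1): I: 0.0725627; II: 0.109375; III: 0.6156.
By total probability, P(X ≤ 1) = 0.41·0.0725627 + 0.33·0.109375 + 0.26·0.6156 = 0.2259.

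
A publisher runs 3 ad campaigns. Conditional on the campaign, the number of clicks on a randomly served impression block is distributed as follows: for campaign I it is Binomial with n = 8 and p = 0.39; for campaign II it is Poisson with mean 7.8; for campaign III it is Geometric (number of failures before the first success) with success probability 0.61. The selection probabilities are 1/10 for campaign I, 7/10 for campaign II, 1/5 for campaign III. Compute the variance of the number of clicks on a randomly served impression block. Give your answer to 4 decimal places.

14.6947

Per component, I: μ=3.12, E[X²]=11.6376; II: μ=7.8, E[X²]=68.64; III: μ=0.639344, E[X²]=1.45687.
E[X] = 0.1·3.12 + 0.7·7.8 + 0.2·0.639344 = 5.89987.
E[X²] = 0.1·11.6376 + 0.7·68.64 + 0.2·1.45687 = 49.5031.
Var(X) = E[X²] − (E[X])² = 49.5031 − 34.8085 = 14.6947.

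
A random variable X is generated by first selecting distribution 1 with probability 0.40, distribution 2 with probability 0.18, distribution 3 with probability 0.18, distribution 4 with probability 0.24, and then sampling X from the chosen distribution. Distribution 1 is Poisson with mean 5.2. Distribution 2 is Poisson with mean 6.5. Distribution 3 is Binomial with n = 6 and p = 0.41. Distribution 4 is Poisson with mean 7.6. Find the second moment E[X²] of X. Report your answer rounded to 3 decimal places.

For each component E[X²] = Var + (mean)², giving 1: 32.24; 2: 48.75; 3: 7.503; 4: 65.36.
Overall E[X²] = 0.4·32.24 + 0.18·48.75 + 0.18·7.503 + 0.24·65.36 = 38.7079.

38.708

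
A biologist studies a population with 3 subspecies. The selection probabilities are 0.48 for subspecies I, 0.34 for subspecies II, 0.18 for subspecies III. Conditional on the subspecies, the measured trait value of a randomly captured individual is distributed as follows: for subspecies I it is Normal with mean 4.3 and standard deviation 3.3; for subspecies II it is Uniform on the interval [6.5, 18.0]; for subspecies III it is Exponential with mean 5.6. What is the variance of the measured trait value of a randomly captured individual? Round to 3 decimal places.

27.786

Per component, I: μ=4.3, E[X²]=29.38; II: μ=12.25, E[X²]=161.083; III: μ=5.6, E[X²]=62.72.
E[X] = 0.48·4.3 + 0.34·12.25 + 0.18·5.6 = 7.237.
E[X²] = 0.48·29.38 + 0.34·161.083 + 0.18·62.72 = 80.1603.
Var(X) = E[X²] − (E[X])² = 80.1603 − 52.3742 = 27.7862.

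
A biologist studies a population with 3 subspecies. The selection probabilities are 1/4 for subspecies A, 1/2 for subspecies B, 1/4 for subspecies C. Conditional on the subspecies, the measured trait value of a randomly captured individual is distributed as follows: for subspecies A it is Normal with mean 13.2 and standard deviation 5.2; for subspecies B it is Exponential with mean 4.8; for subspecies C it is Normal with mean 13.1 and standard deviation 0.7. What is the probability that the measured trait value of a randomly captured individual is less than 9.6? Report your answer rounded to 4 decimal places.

Conditional on each subspecies, P(X < 9.6): A: 0.244372; B: 0.864665; C: 2.86652e-07.
By total probability, P(X < 9.6) = 0.25·0.244372 + 0.5·0.864665 + 0.25·2.86652e-07 = 0.493425.

0.4934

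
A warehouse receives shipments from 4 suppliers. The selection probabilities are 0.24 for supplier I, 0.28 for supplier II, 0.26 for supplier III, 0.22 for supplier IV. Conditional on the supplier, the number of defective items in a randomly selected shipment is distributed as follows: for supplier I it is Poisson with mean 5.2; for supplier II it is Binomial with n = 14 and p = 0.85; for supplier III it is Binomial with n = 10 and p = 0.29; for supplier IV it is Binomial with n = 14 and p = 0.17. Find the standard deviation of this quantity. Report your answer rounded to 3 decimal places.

Per component, I: μ=5.2, E[X²]=32.24; II: μ=11.9, E[X²]=143.395; III: μ=2.9, E[X²]=10.469; IV: μ=2.38, E[X²]=7.6398.
E[X] = 0.24·5.2 + 0.28·11.9 + 0.26·2.9 + 0.22·2.38 = 5.8576.
E[X²] = 0.24·32.24 + 0.28·143.395 + 0.26·10.469 + 0.22·7.6398 = 52.2909.
Var(X) = E[X²] − (E[X])² = 52.2909 − 34.3115 = 17.9794.
SD(X) = √17.9794 = 4.24021.

4.240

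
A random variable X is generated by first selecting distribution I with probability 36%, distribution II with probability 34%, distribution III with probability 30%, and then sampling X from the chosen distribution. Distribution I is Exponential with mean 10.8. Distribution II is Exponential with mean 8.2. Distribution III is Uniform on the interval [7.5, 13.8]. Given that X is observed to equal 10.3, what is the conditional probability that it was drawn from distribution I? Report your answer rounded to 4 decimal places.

0.1777

Likelihoods f(10.3 | ·): I: 0.035677; II: 0.0347272; III: 0.15873.
Posterior ∝ prior × likelihood. Numerator for I: 0.36·0.035677 = 0.0128437.
Normalizing constant: 0.36·0.035677 + 0.34·0.0347272 + 0.3·0.15873 = 0.07227.
P(I | observation) = 0.0128437 / 0.07227 = 0.177718.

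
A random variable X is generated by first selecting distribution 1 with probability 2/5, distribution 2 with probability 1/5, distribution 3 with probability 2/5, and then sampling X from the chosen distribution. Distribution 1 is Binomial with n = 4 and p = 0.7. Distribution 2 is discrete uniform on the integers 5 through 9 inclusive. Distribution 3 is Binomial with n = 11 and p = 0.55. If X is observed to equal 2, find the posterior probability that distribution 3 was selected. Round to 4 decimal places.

0.0454

Likelihoods P(X=2 | ·): 1: 0.2646; 2: 0; 3: 0.0125893.
Posterior ∝ prior × likelihood. Numerator for 3: 0.4·0.0125893 = 0.00503571.
Normalizing constant: 0.4·0.2646 + 0.2·0 + 0.4·0.0125893 = 0.110876.
P(3 | observation) = 0.00503571 / 0.110876 = 0.0454176.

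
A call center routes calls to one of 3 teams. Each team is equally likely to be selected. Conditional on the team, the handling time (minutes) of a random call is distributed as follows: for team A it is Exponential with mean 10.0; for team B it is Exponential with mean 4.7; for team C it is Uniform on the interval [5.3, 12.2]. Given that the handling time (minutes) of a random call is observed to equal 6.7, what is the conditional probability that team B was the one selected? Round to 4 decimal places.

0.2069

Likelihoods f(6.7 | ·): A: 0.0511709; B: 0.0511448; C: 0.144928.
Posterior ∝ prior × likelihood. Numerator for B: 0.333333·0.0511448 = 0.0170483.
Normalizing constant: 0.333333·0.0511709 + 0.333333·0.0511448 + 0.333333·0.144928 = 0.0824144.
P(B | observation) = 0.0170483 / 0.0824144 = 0.20686.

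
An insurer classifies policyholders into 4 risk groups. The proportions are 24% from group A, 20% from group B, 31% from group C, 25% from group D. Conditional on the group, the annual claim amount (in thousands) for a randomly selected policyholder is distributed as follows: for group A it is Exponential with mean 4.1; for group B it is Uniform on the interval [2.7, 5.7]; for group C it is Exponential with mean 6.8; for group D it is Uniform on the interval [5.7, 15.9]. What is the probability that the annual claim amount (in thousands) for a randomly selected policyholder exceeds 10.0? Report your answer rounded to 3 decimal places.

0.237

Conditional on each group, P(X > 10.0): A: 0.0872459; B: 0; C: 0.22979; D: 0.578431.
By total probability, P(X > 10.0) = 0.24·0.0872459 + 0.2·0 + 0.31·0.22979 + 0.25·0.578431 = 0.236782.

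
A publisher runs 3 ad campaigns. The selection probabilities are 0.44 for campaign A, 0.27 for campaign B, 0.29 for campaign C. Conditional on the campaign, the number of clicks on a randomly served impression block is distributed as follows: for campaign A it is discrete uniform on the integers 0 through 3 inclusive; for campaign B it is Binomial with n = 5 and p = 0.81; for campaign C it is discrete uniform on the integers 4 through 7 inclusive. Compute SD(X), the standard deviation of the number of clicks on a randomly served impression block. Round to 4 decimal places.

2.0246

Per component, A: μ=1.5, E[X²]=3.5; B: μ=4.05, E[X²]=17.172; C: μ=5.5, E[X²]=31.5.
E[X] = 0.44·1.5 + 0.27·4.05 + 0.29·5.5 = 3.3485.
E[X²] = 0.44·3.5 + 0.27·17.172 + 0.29·31.5 = 15.3114.
Var(X) = E[X²] − (E[X])² = 15.3114 − 11.2125 = 4.09899.
SD(X) = √4.09899 = 2.0246.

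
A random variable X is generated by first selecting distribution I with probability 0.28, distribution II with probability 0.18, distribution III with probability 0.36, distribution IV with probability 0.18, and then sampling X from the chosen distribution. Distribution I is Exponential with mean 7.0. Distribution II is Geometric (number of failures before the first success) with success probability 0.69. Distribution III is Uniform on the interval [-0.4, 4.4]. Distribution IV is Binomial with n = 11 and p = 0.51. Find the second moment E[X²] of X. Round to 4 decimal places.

For each component E[X²] = Var + (mean)², giving I: 98; II: 0.852972; III: 5.92; IV: 34.221.
Overall E[X²] = 0.28·98 + 0.18·0.852972 + 0.36·5.92 + 0.18·34.221 = 35.8845.

35.8845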